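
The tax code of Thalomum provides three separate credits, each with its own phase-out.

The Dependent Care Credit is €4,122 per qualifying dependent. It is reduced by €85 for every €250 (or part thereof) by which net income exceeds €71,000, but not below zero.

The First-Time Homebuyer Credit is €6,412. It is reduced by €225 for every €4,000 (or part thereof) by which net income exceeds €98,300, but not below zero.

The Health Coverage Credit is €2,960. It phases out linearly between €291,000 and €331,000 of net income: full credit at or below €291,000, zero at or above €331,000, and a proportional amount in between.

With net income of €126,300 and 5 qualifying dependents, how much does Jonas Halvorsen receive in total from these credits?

€9,537

Dependent Care Credit: base = 5 × €4,122 = €20,610. income exceeds €71,000 by €55,300, which is 222 full-or-partial €250 increments; reduction = 222 × €85 = €18,870, leaving €1,740.
First-Time Homebuyer Credit: income exceeds €98,300 by €28,000, which is 7 full-or-partial €4,000 increments; reduction = 7 × €225 = €1,575, leaving €4,837.
Health Coverage Credit: €126,300 is at or below the €291,000 threshold, so the full €2,960 applies.
Total: €1,740 + €4,837 + €2,960 = €9,537.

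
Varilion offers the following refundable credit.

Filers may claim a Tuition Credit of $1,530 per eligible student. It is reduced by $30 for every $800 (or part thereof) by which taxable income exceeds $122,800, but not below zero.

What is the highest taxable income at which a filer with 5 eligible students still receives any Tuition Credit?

Full credit = 5 × $1,530 = $7,650.
After 254 increments the reduction is 254 × $30 = $7,620, leaving $30; one more increment wipes it out. Increment 254 ends at excess 254 × $800 = $203,200, so the highest qualifying income is $122,800 + $203,200 = $326,000.

$326,000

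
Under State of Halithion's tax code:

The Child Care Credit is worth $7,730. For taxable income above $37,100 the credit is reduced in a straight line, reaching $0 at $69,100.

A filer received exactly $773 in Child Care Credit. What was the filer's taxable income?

$773 is 773/7,730 of the full $7,730, so 6,957/7,730 of the $32,000 range has been used: income = $37,100 + $32,000 × 6,957/7,730 = $65,900.

$65,900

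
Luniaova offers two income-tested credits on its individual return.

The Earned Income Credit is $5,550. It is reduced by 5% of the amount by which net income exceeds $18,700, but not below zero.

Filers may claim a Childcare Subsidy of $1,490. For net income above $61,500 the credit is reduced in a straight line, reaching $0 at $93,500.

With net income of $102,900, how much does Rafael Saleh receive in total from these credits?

$1,340

Earned Income Credit: 5% of the $84,200 excess over $18,700 is $4,210; credit = $5,550 − $4,210 = $1,340.
Childcare Subsidy: $102,900 is at or above $93,500, so the credit is $0.
Total: $1,340 + $0 = $1,340.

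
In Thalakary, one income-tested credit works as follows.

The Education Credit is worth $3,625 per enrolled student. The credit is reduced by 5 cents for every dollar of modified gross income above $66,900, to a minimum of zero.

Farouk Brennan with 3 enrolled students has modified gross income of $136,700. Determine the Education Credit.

Education Credit: base = 3 × $3,625 = $10,875. 5% of the $69,800 excess over $66,900 is $3,490; credit = $10,875 − $3,490 = $7,385.

$7,385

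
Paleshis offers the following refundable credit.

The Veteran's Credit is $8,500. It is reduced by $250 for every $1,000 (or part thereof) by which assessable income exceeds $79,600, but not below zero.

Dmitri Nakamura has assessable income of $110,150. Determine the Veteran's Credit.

Veteran's Credit: income exceeds $79,600 by $30,550, which is 31 full-or-partial $1,000 increments; reduction = 31 × $250 = $7,750, leaving $750.

$750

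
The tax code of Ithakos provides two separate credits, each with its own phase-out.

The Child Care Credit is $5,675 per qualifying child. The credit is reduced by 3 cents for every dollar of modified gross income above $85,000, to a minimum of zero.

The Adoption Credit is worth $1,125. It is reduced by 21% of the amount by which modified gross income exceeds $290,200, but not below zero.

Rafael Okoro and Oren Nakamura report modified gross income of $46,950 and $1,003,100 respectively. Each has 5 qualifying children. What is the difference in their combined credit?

Rafael ($46,950): Child Care Credit: base = 5 × $5,675 = $28,375. $46,950 is at or below the $85,000 threshold, so the full $28,375 applies. Adoption Credit: $46,950 is at or below the $290,200 threshold, so the full $1,125 applies. total $28,375 + $1,125 = $29,500
Oren ($1,003,100): Child Care Credit: base = 5 × $5,675 = $28,375. 3% of the $918,100 excess over $85,000 is $27,543; credit = $28,375 − $27,543 = $832. Adoption Credit: 21% of the $712,900 excess over $290,200 is $149,709 ≥ base, so the credit is $0. total $832 + $0 = $832
Difference: |$29,500 − $832| = $28,668.

$28,668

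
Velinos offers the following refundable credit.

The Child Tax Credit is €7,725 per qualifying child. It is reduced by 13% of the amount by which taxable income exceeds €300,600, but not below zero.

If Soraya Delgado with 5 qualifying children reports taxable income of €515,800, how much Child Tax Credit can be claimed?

Child Tax Credit: base = 5 × €7,725 = €38,625. 13% of the €215,200 excess over €300,600 is €27,976; credit = €38,625 − €27,976 = €10,649.

€10,649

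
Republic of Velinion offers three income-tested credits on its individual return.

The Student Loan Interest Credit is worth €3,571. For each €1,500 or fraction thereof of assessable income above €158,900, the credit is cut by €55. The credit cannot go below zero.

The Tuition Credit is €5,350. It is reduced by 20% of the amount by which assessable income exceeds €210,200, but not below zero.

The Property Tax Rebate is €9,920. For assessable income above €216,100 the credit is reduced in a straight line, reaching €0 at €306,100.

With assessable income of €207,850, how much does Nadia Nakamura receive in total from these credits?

€17,026

Student Loan Interest Credit: income exceeds €158,900 by €48,950, which is 33 full-or-partial €1,500 increments; reduction = 33 × €55 = €1,815, leaving €1,756.
Tuition Credit: €207,850 is at or below the €210,200 threshold, so the full €5,350 applies.
Property Tax Rebate: €207,850 is at or below the €216,100 threshold, so the full €9,920 applies.
Total: €1,756 + €5,350 + €9,920 = €17,026.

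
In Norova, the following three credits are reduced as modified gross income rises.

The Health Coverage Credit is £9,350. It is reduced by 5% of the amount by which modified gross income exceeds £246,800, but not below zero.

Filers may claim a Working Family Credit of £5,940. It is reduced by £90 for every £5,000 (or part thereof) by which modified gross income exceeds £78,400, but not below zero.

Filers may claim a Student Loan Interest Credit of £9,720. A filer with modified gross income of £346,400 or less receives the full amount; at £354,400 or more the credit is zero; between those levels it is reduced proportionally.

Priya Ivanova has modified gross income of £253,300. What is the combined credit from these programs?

£21,535

Health Coverage Credit: 5% of the £6,500 excess over £246,800 is £325; credit = £9,350 − £325 = £9,025.
Working Family Credit: income exceeds £78,400 by £174,900, which is 35 full-or-partial £5,000 increments; reduction = 35 × £90 = £3,150, leaving £2,790.
Student Loan Interest Credit: £253,300 is at or below the £346,400 threshold, so the full £9,720 applies.
Total: £9,025 + £2,790 + £9,720 = £21,535.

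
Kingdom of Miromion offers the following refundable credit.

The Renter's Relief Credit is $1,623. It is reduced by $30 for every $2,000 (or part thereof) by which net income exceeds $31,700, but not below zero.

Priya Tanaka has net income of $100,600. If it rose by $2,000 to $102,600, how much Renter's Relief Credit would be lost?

At $100,600 — income exceeds $31,700 by $68,900, which is 35 full-or-partial $2,000 increments; reduction = 35 × $30 = $1,050, leaving $573.
At $102,600 — income exceeds $31,700 by $70,900, which is 36 full-or-partial $2,000 increments; reduction = 36 × $30 = $1,080, leaving $543.
Lost: $573 − $543 = $30.

$30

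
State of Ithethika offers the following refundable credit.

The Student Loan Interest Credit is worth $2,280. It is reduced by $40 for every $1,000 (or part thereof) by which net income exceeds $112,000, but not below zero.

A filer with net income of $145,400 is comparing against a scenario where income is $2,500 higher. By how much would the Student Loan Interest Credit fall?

$80

At $145,400 — income exceeds $112,000 by $33,400, which is 34 full-or-partial $1,000 increments; reduction = 34 × $40 = $1,360, leaving $920.
At $147,900 — income exceeds $112,000 by $35,900, which is 36 full-or-partial $1,000 increments; reduction = 36 × $40 = $1,440, leaving $840.
Lost: $920 − $840 = $80.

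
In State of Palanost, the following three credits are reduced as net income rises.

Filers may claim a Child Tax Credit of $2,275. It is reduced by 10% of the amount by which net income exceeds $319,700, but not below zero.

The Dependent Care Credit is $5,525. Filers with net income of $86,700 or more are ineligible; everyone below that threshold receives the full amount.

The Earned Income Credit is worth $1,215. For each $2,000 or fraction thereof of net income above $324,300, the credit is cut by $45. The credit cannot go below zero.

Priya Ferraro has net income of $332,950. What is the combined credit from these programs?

Child Tax Credit: 10% of the $13,250 excess over $319,700 is $1,325; credit = $2,275 − $1,325 = $950.
Dependent Care Credit: $332,950 meets or exceeds the $86,700 cutoff, so the credit is $0.
Earned Income Credit: income exceeds $324,300 by $8,650, which is 5 full-or-partial $2,000 increments; reduction = 5 × $45 = $225, leaving $990.
Total: $950 + $0 + $990 = $1,940.

$1,940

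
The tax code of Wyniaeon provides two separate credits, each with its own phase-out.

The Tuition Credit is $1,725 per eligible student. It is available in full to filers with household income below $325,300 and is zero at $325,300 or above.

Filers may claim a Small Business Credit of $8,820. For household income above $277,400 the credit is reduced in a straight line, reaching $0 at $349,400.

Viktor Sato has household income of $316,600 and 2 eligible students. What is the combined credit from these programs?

Tuition Credit: base = 2 × $1,725 = $3,450. $316,600 is below the $325,300 cutoff, so the full $3,450 applies.
Small Business Credit: $316,600 is $39,200 into a $72,000 phase-out range, leaving 32,800/72,000 of the credit: $8,820 × 32,800/72,000 = $4,018.
Total: $3,450 + $4,018 = $7,468.

$7,468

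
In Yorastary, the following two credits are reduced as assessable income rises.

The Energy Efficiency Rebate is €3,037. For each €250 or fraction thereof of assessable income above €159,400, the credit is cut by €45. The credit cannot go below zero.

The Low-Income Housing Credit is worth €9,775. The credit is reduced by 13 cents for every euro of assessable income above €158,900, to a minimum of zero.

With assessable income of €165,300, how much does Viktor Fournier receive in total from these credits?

Energy Efficiency Rebate: income exceeds €159,400 by €5,900, which is 24 full-or-partial €250 increments; reduction = 24 × €45 = €1,080, leaving €1,957.
Low-Income Housing Credit: 13% of the €6,400 excess over €158,900 is €832; credit = €9,775 − €832 = €8,943.
Total: €1,957 + €8,943 = €10,900.

€10,900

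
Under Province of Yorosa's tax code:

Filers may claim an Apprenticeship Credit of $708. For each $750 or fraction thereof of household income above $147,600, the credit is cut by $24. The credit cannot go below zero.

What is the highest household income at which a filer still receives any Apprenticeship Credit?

$169,350

After 29 increments the reduction is 29 × $24 = $696, leaving $12; one more increment wipes it out. Increment 29 ends at excess 29 × $750 = $21,750, so the highest qualifying income is $147,600 + $21,750 = $169,350.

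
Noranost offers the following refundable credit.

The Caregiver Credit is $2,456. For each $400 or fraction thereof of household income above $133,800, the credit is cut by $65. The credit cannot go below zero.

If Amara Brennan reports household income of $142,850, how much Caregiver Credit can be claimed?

Caregiver Credit: income exceeds $133,800 by $9,050, which is 23 full-or-partial $400 increments; reduction = 23 × $65 = $1,495, leaving $961.

$961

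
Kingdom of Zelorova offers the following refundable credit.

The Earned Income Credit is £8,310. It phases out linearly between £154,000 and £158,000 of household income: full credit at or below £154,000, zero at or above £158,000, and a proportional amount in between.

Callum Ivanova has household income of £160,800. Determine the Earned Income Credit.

£0

Earned Income Credit: £160,800 is at or above £158,000, so the credit is £0.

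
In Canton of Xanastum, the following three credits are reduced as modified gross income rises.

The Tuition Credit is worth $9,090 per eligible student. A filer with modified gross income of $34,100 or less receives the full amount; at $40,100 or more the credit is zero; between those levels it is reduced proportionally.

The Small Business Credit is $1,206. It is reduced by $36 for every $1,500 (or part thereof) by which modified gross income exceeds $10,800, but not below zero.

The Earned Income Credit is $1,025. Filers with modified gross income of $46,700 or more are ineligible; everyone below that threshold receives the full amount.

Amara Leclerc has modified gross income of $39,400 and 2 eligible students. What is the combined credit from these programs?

$3,632

Tuition Credit: base = 2 × $9,090 = $18,180. $39,400 is $5,300 into a $6,000 phase-out range, leaving 700/6,000 of the credit: $18,180 × 700/6,000 = $2,121.
Small Business Credit: income exceeds $10,800 by $28,600, which is 20 full-or-partial $1,500 increments; reduction = 20 × $36 = $720, leaving $486.
Earned Income Credit: $39,400 is below the $46,700 cutoff, so the full $1,025 applies.
Total: $2,121 + $486 + $1,025 = $3,632.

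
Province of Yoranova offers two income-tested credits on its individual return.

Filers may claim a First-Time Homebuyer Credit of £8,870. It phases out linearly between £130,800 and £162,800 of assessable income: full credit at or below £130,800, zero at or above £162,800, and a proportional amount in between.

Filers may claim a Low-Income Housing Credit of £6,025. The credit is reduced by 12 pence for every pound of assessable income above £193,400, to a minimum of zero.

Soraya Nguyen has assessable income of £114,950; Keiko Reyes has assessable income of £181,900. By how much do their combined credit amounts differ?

£8,870

Soraya (£114,950): First-Time Homebuyer Credit: £114,950 is at or below the £130,800 threshold, so the full £8,870 applies. Low-Income Housing Credit: £114,950 is at or below the £193,400 threshold, so the full £6,025 applies. total £8,870 + £6,025 = £14,895
Keiko (£181,900): First-Time Homebuyer Credit: £181,900 is at or above £162,800, so the credit is £0. Low-Income Housing Credit: £181,900 is at or below the £193,400 threshold, so the full £6,025 applies. total £0 + £6,025 = £6,025
Difference: |£14,895 − £6,025| = £8,870.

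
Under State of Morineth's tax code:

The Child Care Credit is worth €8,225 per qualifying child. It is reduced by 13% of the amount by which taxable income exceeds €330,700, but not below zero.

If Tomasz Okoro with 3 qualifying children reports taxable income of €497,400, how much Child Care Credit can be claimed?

Child Care Credit: base = 3 × €8,225 = €24,675. 13% of the €166,700 excess over €330,700 is €21,671; credit = €24,675 − €21,671 = €3,004.

€3,004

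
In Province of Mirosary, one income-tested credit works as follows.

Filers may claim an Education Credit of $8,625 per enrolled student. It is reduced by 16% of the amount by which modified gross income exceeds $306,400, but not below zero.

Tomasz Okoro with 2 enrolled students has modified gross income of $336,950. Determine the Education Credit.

Education Credit: base = 2 × $8,625 = $17,250. 16% of the $30,550 excess over $306,400 is $4,888; credit = $17,250 − $4,888 = $12,362.

$12,362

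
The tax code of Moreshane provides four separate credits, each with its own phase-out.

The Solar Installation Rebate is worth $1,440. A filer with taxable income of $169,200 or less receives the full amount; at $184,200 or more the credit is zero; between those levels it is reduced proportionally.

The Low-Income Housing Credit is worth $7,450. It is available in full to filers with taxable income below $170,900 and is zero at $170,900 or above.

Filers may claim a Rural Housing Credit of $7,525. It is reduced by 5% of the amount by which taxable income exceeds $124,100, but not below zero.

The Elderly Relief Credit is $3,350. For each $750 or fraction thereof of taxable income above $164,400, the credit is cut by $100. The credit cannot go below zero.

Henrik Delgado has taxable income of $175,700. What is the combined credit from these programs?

$7,511

Solar Installation Rebate: $175,700 is $6,500 into a $15,000 phase-out range, leaving 8,500/15,000 of the credit: $1,440 × 8,500/15,000 = $816.
Low-Income Housing Credit: $175,700 meets or exceeds the $170,900 cutoff, so the credit is $0.
Rural Housing Credit: 5% of the $51,600 excess over $124,100 is $2,580; credit = $7,525 − $2,580 = $4,945.
Elderly Relief Credit: income exceeds $164,400 by $11,300, which is 16 full-or-partial $750 increments; reduction = 16 × $100 = $1,600, leaving $1,750.
Total: $816 + $0 + $4,945 + $1,750 = $7,511.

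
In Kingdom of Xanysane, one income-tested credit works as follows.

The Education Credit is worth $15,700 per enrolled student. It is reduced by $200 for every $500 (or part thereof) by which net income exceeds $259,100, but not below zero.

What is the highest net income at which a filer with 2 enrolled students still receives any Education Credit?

Full credit = 2 × $15,700 = $31,400.
After 156 increments the reduction is 156 × $200 = $31,200, leaving $200; one more increment wipes it out. Increment 156 ends at excess 156 × $500 = $78,000, so the highest qualifying income is $259,100 + $78,000 = $337,100.

$337,100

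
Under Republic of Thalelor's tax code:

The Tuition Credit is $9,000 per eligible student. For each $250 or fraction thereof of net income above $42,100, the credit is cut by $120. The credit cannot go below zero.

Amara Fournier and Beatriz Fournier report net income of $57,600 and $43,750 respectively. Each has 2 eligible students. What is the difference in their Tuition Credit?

$6,600

Amara ($57,600): Tuition Credit: base = 2 × $9,000 = $18,000. income exceeds $42,100 by $15,500, which is 62 full-or-partial $250 increments; reduction = 62 × $120 = $7,440, leaving $10,560.
Beatriz ($43,750): Tuition Credit: base = 2 × $9,000 = $18,000. income exceeds $42,100 by $1,650, which is 7 full-or-partial $250 increments; reduction = 7 × $120 = $840, leaving $17,160.
Difference: |$10,560 − $17,160| = $6,600.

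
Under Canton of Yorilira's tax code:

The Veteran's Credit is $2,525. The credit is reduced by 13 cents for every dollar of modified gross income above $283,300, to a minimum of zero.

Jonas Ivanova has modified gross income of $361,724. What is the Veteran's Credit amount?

$0

Veteran's Credit: 13% of the $78,424 excess over $283,300 is $10,195.12 ≥ base, so the credit is $0.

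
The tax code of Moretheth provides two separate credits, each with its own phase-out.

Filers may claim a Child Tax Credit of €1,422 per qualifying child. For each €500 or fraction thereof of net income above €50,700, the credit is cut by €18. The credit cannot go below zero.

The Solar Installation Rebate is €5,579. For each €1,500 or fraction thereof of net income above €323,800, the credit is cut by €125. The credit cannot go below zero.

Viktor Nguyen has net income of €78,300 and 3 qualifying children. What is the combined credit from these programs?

€8,837

Child Tax Credit: base = 3 × €1,422 = €4,266. income exceeds €50,700 by €27,600, which is 56 full-or-partial €500 increments; reduction = 56 × €18 = €1,008, leaving €3,258.
Solar Installation Rebate: €78,300 is at or below the €323,800 threshold, so the full €5,579 applies.
Total: €3,258 + €5,579 = €8,837.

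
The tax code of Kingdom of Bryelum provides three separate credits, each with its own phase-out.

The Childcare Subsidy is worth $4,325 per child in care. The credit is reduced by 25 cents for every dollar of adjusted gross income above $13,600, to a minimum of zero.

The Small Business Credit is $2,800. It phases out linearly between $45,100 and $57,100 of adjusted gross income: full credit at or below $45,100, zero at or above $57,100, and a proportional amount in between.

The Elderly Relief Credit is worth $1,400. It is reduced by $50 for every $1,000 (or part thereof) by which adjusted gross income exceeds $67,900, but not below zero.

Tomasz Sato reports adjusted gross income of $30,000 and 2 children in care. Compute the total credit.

Childcare Subsidy: base = 2 × $4,325 = $8,650. 25% of the $16,400 excess over $13,600 is $4,100; credit = $8,650 − $4,100 = $4,550.
Small Business Credit: $30,000 is at or below the $45,100 threshold, so the full $2,800 applies.
Elderly Relief Credit: $30,000 is at or below the $67,900 threshold, so the full $1,400 applies.
Total: $4,550 + $2,800 + $1,400 = $8,750.

$8,750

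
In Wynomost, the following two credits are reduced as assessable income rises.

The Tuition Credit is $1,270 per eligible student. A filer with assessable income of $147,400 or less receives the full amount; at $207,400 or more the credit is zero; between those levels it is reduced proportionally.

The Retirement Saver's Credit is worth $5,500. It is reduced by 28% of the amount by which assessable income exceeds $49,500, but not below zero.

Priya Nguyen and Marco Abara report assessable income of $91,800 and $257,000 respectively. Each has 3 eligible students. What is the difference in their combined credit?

Priya ($91,800): Tuition Credit: base = 3 × $1,270 = $3,810. $91,800 is at or below the $147,400 threshold, so the full $3,810 applies. Retirement Saver's Credit: 28% of the $42,300 excess over $49,500 is $11,844 ≥ base, so the credit is $0. total $3,810 + $0 = $3,810
Marco ($257,000): Tuition Credit: base = 3 × $1,270 = $3,810. $257,000 is at or above $207,400, so the credit is $0. Retirement Saver's Credit: 28% of the $207,500 excess over $49,500 is $58,100 ≥ base, so the credit is $0. total $0 + $0 = $0
Difference: |$3,810 − $0| = $3,810.

$3,810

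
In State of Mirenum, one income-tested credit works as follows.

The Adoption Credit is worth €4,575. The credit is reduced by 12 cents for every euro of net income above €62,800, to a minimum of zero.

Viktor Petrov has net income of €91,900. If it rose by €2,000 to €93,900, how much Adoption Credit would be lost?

At €91,900 — 12% of the €29,100 excess over €62,800 is €3,492; credit = €4,575 − €3,492 = €1,083.
At €93,900 — 12% of the €31,100 excess over €62,800 is €3,732; credit = €4,575 − €3,732 = €843.
Lost: €1,083 − €843 = €240.

€240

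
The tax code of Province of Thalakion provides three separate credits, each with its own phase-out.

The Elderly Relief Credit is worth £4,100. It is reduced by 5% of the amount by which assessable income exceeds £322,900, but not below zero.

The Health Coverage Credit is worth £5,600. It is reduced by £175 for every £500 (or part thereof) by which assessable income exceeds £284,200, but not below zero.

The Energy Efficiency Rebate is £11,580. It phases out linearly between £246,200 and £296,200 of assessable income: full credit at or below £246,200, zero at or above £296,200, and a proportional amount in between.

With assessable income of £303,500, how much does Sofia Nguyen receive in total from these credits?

£4,100

Elderly Relief Credit: £303,500 is at or below the £322,900 threshold, so the full £4,100 applies.
Health Coverage Credit: income exceeds £284,200 by £19,300 → 39 increments × £175 = £6,825 ≥ base, so the credit is £0.
Energy Efficiency Rebate: £303,500 is at or above £296,200, so the credit is £0.
Total: £4,100 + £0 + £0 = £4,100.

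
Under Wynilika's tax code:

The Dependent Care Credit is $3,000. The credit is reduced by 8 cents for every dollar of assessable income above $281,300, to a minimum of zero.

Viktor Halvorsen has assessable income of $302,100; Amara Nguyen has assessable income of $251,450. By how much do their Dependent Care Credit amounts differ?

Viktor ($302,100): Dependent Care Credit: 8% of the $20,800 excess over $281,300 is $1,664; credit = $3,000 − $1,664 = $1,336.
Amara ($251,450): Dependent Care Credit: $251,450 is at or below the $281,300 threshold, so the full $3,000 applies.
Difference: |$1,336 − $3,000| = $1,664.

$1,664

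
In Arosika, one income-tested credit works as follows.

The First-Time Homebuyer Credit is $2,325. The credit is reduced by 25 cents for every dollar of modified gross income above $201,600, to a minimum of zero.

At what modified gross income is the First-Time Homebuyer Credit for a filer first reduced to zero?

The credit falls by 25% of each dollar above $201,600, so it reaches zero when the excess is $2,325 / 25% = $9,300: income = $201,600 + $9,300 = $210,900.

$210,900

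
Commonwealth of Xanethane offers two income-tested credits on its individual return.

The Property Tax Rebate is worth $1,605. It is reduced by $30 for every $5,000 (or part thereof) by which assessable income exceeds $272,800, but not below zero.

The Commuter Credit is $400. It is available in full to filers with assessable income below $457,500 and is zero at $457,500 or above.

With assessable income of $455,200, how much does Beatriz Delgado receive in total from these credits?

Property Tax Rebate: income exceeds $272,800 by $182,400, which is 37 full-or-partial $5,000 increments; reduction = 37 × $30 = $1,110, leaving $495.
Commuter Credit: $455,200 is below the $457,500 cutoff, so the full $400 applies.
Total: $495 + $400 = $895.

$895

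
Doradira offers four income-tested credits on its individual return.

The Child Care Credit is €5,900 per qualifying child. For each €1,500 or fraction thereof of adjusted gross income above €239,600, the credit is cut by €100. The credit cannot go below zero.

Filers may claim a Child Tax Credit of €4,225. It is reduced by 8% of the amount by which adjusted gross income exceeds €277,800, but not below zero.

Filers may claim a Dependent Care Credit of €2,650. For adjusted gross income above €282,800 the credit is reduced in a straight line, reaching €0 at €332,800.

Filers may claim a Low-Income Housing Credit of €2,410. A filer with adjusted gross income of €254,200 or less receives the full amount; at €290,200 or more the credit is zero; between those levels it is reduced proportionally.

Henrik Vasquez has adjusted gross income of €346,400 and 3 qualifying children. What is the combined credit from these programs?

Child Care Credit: base = 3 × €5,900 = €17,700. income exceeds €239,600 by €106,800, which is 72 full-or-partial €1,500 increments; reduction = 72 × €100 = €7,200, leaving €10,500.
Child Tax Credit: 8% of the €68,600 excess over €277,800 is €5,488 ≥ base, so the credit is €0.
Dependent Care Credit: €346,400 is at or above €332,800, so the credit is €0.
Low-Income Housing Credit: €346,400 is at or above €290,200, so the credit is €0.
Total: €10,500 + €0 + €0 + €0 = €10,500.

€10,500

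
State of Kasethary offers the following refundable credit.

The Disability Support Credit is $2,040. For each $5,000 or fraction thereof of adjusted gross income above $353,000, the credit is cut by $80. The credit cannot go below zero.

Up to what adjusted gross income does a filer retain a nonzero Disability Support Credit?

After 25 increments the reduction is 25 × $80 = $2,000, leaving $40; one more increment wipes it out. Increment 25 ends at excess 25 × $5,000 = $125,000, so the highest qualifying income is $353,000 + $125,000 = $478,000.

$478,000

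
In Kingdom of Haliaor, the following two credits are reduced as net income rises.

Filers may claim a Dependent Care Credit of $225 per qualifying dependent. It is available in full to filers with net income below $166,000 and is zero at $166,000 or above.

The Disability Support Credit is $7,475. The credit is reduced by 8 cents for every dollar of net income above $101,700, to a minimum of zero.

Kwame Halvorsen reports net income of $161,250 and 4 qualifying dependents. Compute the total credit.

Dependent Care Credit: base = 4 × $225 = $900. $161,250 is below the $166,000 cutoff, so the full $900 applies.
Disability Support Credit: 8% of the $59,550 excess over $101,700 is $4,764; credit = $7,475 − $4,764 = $2,711.
Total: $900 + $2,711 = $3,611.

$3,611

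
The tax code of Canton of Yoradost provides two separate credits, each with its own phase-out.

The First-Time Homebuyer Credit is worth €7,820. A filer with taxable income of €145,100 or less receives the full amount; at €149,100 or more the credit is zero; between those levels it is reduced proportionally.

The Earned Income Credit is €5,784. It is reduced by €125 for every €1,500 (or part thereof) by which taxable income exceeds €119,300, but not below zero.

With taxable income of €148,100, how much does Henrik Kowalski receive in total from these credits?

First-Time Homebuyer Credit: €148,100 is €3,000 into a €4,000 phase-out range, leaving 1,000/4,000 of the credit: €7,820 × 1,000/4,000 = €1,955.
Earned Income Credit: income exceeds €119,300 by €28,800, which is 20 full-or-partial €1,500 increments; reduction = 20 × €125 = €2,500, leaving €3,284.
Total: €1,955 + €3,284 = €5,239.

€5,239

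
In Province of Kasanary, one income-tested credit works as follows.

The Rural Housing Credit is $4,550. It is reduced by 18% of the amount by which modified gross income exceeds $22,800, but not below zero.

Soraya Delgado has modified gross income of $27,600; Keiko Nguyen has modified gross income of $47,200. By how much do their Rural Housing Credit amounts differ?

$3,528

Soraya ($27,600): Rural Housing Credit: 18% of the $4,800 excess over $22,800 is $864; credit = $4,550 − $864 = $3,686.
Keiko ($47,200): Rural Housing Credit: 18% of the $24,400 excess over $22,800 is $4,392; credit = $4,550 − $4,392 = $158.
Difference: |$3,686 − $158| = $3,528.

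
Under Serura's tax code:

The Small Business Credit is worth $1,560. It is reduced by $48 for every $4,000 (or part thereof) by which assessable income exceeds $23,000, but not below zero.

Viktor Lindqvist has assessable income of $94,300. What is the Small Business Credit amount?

$696

Small Business Credit: income exceeds $23,000 by $71,300, which is 18 full-or-partial $4,000 increments; reduction = 18 × $48 = $864, leaving $696.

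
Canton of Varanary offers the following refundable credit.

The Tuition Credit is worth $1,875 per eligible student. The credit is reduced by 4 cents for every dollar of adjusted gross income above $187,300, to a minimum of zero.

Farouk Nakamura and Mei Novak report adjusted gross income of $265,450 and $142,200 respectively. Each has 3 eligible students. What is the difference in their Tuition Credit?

Farouk ($265,450): Tuition Credit: base = 3 × $1,875 = $5,625. 4% of the $78,150 excess over $187,300 is $3,126; credit = $5,625 − $3,126 = $2,499.
Mei ($142,200): Tuition Credit: base = 3 × $1,875 = $5,625. $142,200 is at or below the $187,300 threshold, so the full $5,625 applies.
Difference: |$2,499 − $5,625| = $3,126.

$3,126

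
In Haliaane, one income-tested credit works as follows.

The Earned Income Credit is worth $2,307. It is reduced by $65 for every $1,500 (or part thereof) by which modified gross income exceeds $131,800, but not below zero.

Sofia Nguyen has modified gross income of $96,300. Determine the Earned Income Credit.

$2,307

Earned Income Credit: $96,300 is at or below the $131,800 threshold, so the full $2,307 applies.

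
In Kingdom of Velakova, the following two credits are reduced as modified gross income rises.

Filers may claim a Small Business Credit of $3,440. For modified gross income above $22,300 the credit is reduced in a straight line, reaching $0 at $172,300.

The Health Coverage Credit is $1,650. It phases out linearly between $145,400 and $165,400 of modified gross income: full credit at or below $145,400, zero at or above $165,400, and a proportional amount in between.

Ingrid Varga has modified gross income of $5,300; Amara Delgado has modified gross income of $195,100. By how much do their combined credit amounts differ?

Ingrid ($5,300): Small Business Credit: $5,300 is at or below the $22,300 threshold, so the full $3,440 applies. Health Coverage Credit: $5,300 is at or below the $145,400 threshold, so the full $1,650 applies. total $3,440 + $1,650 = $5,090
Amara ($195,100): Small Business Credit: $195,100 is at or above $172,300, so the credit is $0. Health Coverage Credit: $195,100 is at or above $165,400, so the credit is $0. total $0 + $0 = $0
Difference: |$5,090 − $0| = $5,090.

$5,090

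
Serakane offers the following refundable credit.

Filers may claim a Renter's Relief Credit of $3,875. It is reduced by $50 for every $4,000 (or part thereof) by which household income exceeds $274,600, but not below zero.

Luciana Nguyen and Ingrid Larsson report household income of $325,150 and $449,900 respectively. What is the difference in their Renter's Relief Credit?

$1,550

Luciana ($325,150): Renter's Relief Credit: income exceeds $274,600 by $50,550, which is 13 full-or-partial $4,000 increments; reduction = 13 × $50 = $650, leaving $3,225.
Ingrid ($449,900): Renter's Relief Credit: income exceeds $274,600 by $175,300, which is 44 full-or-partial $4,000 increments; reduction = 44 × $50 = $2,200, leaving $1,675.
Difference: |$3,225 − $1,675| = $1,550.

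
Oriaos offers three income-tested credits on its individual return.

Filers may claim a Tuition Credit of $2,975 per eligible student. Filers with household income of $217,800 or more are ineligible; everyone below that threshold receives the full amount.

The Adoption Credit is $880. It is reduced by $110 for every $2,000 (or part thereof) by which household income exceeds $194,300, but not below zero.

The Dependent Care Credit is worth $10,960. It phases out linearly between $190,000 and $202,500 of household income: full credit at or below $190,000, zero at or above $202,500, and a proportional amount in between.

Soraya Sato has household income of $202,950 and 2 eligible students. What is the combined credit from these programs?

$6,280

Tuition Credit: base = 2 × $2,975 = $5,950. $202,950 is below the $217,800 cutoff, so the full $5,950 applies.
Adoption Credit: income exceeds $194,300 by $8,650, which is 5 full-or-partial $2,000 increments; reduction = 5 × $110 = $550, leaving $330.
Dependent Care Credit: $202,950 is at or above $202,500, so the credit is $0.
Total: $5,950 + $330 + $0 = $6,280.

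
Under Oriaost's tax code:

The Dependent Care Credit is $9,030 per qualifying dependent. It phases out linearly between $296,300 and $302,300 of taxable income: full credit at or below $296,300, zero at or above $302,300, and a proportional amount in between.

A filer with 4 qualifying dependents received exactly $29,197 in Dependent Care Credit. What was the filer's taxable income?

$297,450

Full credit = 4 × $9,030 = $36,120.
$29,197 is 29,197/36,120 of the full $36,120, so 6,923/36,120 of the $6,000 range has been used: income = $296,300 + $6,000 × 6,923/36,120 = $297,450.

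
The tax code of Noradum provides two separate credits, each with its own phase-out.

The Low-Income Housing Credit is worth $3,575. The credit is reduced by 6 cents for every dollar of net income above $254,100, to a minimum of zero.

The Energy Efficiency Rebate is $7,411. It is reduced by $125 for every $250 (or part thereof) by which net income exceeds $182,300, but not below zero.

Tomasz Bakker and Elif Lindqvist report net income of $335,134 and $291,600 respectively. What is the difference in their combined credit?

Tomasz ($335,134): Low-Income Housing Credit: 6% of the $81,034 excess over $254,100 is $4,862.04 ≥ base, so the credit is $0. Energy Efficiency Rebate: income exceeds $182,300 by $152,834 → 612 increments × $125 = $76,500 ≥ base, so the credit is $0. total $0 + $0 = $0
Elif ($291,600): Low-Income Housing Credit: 6% of the $37,500 excess over $254,100 is $2,250; credit = $3,575 − $2,250 = $1,325. Energy Efficiency Rebate: income exceeds $182,300 by $109,300 → 438 increments × $125 = $54,750 ≥ base, so the credit is $0. total $1,325 + $0 = $1,325
Difference: |$0 − $1,325| = $1,325.

$1,325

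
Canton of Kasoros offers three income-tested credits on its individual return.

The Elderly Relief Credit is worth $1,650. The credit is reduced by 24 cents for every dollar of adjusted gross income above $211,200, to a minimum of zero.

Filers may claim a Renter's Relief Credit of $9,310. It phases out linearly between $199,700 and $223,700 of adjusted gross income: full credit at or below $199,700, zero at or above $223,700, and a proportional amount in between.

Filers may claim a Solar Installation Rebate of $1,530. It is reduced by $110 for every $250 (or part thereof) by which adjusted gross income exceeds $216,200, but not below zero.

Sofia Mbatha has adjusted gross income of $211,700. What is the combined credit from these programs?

Elderly Relief Credit: 24% of the $500 excess over $211,200 is $120; credit = $1,650 − $120 = $1,530.
Renter's Relief Credit: $211,700 is $12,000 into a $24,000 phase-out range, leaving 12,000/24,000 of the credit: $9,310 × 12,000/24,000 = $4,655.
Solar Installation Rebate: $211,700 is at or below the $216,200 threshold, so the full $1,530 applies.
Total: $1,530 + $4,655 + $1,530 = $7,715.

$7,715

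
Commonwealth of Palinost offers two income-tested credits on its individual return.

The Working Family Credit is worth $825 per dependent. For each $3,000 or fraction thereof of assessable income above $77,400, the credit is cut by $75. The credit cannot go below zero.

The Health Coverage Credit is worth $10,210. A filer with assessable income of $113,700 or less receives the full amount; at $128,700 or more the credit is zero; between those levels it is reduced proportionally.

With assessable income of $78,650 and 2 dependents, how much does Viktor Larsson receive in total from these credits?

$11,785

Working Family Credit: base = 2 × $825 = $1,650. income exceeds $77,400 by $1,250, which is 1 full-or-partial $3,000 increment; reduction = 1 × $75 = $75, leaving $1,575.
Health Coverage Credit: $78,650 is at or below the $113,700 threshold, so the full $10,210 applies.
Total: $1,575 + $10,210 = $11,785.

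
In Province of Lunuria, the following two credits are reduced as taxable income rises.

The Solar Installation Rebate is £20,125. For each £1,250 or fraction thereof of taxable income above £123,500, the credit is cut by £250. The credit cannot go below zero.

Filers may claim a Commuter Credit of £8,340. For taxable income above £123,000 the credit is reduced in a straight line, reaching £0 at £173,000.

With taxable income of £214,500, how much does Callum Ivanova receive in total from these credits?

£1,875

Solar Installation Rebate: income exceeds £123,500 by £91,000, which is 73 full-or-partial £1,250 increments; reduction = 73 × £250 = £18,250, leaving £1,875.
Commuter Credit: £214,500 is at or above £173,000, so the credit is £0.
Total: £1,875 + £0 = £1,875.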